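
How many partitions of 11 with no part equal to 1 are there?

Enumerating:
11
9, 2
8, 3
7, 4
7, 2, 2
6, 5
6, 3, 2
5, 4, 2
5, 3, 3
5, 2, 2, 2
4, 4, 3
4, 3, 2, 2
3, 3, 3, 2
3, 2, 2, 2, 2

14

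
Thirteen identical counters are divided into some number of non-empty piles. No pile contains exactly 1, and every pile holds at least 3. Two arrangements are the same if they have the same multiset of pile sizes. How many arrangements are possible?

The partitions of 13 that satisfy the conditions:
13
10 + 3
9 + 4
8 + 5
7 + 6
7 + 3 + 3
6 + 4 + 3
5 + 5 + 3
5 + 4 + 4
4 + 3 + 3 + 3

10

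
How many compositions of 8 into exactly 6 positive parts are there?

21

By stars and bars with positive parts, the count is C(7,5) = 21.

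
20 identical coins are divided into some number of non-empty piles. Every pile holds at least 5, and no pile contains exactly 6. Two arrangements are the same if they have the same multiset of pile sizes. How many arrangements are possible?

9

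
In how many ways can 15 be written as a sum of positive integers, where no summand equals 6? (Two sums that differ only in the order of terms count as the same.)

146

Direct enumeration gives 146 partitions.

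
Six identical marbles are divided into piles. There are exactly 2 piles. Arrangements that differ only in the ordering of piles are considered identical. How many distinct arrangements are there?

Enumerating:
1+5
2+4
3+3
Counting gives 3.

3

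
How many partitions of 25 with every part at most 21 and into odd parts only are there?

140

There are 140 such partitions.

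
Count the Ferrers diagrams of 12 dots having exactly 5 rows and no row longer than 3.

2

Listing the qualifying partitions of 12:
3,3,3,2,1
3,3,2,2,2
That's 2 in total.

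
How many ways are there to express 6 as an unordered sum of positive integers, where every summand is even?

3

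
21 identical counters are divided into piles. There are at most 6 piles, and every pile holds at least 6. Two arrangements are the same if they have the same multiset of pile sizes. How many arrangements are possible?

9

The partitions of 21 that satisfy the conditions:
21
6 + 15
7 + 14
8 + 13
9 + 12
10 + 11
6 + 6 + 9
6 + 7 + 8
7 + 7 + 7
Counting gives 9.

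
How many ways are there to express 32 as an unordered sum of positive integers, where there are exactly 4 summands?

249

There are 249 such partitions.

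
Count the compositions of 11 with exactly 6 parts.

Place 5 bars in the 10 internal gaps of a row of 11 dots: C(10,5) = 252.

252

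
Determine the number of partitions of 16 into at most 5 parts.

101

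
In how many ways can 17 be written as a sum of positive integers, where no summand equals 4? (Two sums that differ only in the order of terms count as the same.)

196

Counting exhaustively, 196 partitions satisfy the conditions.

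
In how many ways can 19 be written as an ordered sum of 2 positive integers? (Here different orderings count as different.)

By stars and bars with positive parts, the count is C(18,1) = 18.

18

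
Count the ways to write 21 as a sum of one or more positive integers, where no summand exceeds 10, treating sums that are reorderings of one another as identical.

Enumerating by decreasing first part gives 653 partitions in all.

653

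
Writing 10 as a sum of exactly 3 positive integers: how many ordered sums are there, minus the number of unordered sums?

28

Compositions: C(9,2) = 36.
Partitions of 10 into exactly 3 parts: 8.
Difference: 36 − 8 = 28.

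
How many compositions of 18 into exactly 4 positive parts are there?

A composition of 18 into 4 positive parts is chosen by placing 3 dividers among the 17 gaps between 18 units: C(17,3) = 680.

680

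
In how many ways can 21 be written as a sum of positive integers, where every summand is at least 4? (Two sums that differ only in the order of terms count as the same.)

There are too many to list fully; the first 12 (by largest part) are:
21
17, 4
16, 5
15, 6
14, 7
13, 8
13, 4, 4
12, 9
12, 5, 4
11, 10
11, 6, 4
11, 5, 5
…and 15 more, for 27 total.

27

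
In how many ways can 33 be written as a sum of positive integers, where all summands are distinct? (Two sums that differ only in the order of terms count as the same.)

Systematic enumeration (by largest part, then next-largest, …) yields 448.

448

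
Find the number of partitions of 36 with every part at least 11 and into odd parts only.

4

They are:
11,25
13,23
15,21
17,19
Counting gives 4.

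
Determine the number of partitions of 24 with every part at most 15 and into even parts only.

A partial list (first 12 by largest part):
14 + 10
14 + 8 + 2
14 + 6 + 4
14 + 6 + 2 + 2
14 + 4 + 4 + 2
14 + 4 + 2 + 2 + 2
14 + 2 + 2 + 2 + 2 + 2
12 + 12
12 + 10 + 2
12 + 8 + 4
12 + 8 + 2 + 2
12 + 6 + 6
…and 53 more, for 65 total.

65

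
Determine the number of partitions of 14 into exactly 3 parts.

The partitions of 14 that satisfy the conditions:
12 + 1 + 1
11 + 2 + 1
10 + 3 + 1
10 + 2 + 2
9 + 4 + 1
9 + 3 + 2
8 + 5 + 1
8 + 4 + 2
8 + 3 + 3
7 + 6 + 1
7 + 5 + 2
7 + 4 + 3
6 + 6 + 2
6 + 5 + 3
6 + 4 + 4
5 + 5 + 4

16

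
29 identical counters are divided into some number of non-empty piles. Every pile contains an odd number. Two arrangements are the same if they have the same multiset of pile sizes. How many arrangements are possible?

256

Direct enumeration gives 256 partitions.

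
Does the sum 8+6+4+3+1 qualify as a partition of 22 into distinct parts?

The parts sum to 22, and the condition 'all summands are distinct' holds.

Yes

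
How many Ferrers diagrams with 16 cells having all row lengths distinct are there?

There are too many to list fully; the first 12 (by largest part) are:
16
15, 1
14, 2
13, 3
13, 2, 1
12, 4
12, 3, 1
11, 5
11, 4, 1
11, 3, 2
10, 6
10, 5, 1
…and 20 more, for 32 total.

32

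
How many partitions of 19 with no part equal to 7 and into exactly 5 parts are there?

There are too many to list fully; the first 12 (by largest part) are:
15, 1, 1, 1, 1
14, 2, 1, 1, 1
13, 3, 1, 1, 1
13, 2, 2, 1, 1
12, 4, 1, 1, 1
12, 3, 2, 1, 1
12, 2, 2, 2, 1
11, 5, 1, 1, 1
11, 4, 2, 1, 1
11, 3, 3, 1, 1
11, 3, 2, 2, 1
11, 2, 2, 2, 2
…and 43 more, for 55 total.

55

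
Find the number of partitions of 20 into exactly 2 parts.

10

They are:
19,1
18,2
17,3
16,4
15,5
14,6
13,7
12,8
11,9
10,10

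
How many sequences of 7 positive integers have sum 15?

3003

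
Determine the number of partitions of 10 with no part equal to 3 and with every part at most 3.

Listing the qualifying partitions of 10:
2 + 2 + 2 + 2 + 2
2 + 2 + 2 + 2 + 1 + 1
2 + 2 + 2 + 1 + 1 + 1 + 1
2 + 2 + 1 + 1 + 1 + 1 + 1 + 1
2 + 1 + 1 + 1 + 1 + 1 + 1 + 1 + 1
1 + 1 + 1 + 1 + 1 + 1 + 1 + 1 + 1 + 1
Counting gives 6.

6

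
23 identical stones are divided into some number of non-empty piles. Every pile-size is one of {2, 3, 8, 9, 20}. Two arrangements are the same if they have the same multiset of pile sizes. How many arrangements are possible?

15

Enumerating:
3,20
2,3,9,9
3,3,8,9
2,2,2,8,9
2,3,3,3,3,9
2,2,2,2,3,3,9
2,2,2,2,2,2,2,9
2,2,3,8,8
3,3,3,3,3,8
2,2,2,3,3,3,8
2,2,2,2,2,2,3,8
2,3,3,3,3,3,3,3
2,2,2,2,3,3,3,3,3
2,2,2,2,2,2,2,3,3,3
2,2,2,2,2,2,2,2,2,2,3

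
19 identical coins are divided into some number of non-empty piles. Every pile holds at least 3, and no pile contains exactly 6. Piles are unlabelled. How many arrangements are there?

A partial list (first 12 by largest part):
19
16 + 3
15 + 4
14 + 5
13 + 3 + 3
12 + 7
12 + 4 + 3
11 + 8
11 + 5 + 3
11 + 4 + 4
10 + 9
10 + 5 + 4
…and 17 more, for 29 total.

29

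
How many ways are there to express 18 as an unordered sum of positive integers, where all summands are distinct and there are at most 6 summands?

46

There are too many to list fully; the first 12 (by largest part) are:
18
17+1
16+2
15+3
15+2+1
14+4
14+3+1
13+5
13+4+1
13+3+2
12+6
12+5+1
…and 34 more, for 46 total.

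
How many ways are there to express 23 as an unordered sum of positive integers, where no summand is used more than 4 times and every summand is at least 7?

8

Enumerating:
23
16,7
15,8
14,9
13,10
12,11
9,7,7
8,8,7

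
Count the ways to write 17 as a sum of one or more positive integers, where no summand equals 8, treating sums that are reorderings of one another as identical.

267

Enumerating by decreasing first part gives 267 partitions in all.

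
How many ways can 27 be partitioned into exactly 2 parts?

Enumerating:
26+1
25+2
24+3
23+4
22+5
21+6
20+7
19+8
18+9
17+10
16+11
15+12
14+13
Counting gives 13.

13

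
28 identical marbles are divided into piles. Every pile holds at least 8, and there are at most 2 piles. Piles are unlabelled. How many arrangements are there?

Listing the qualifying partitions of 28:
28
20,8
19,9
18,10
17,11
16,12
15,13
14,14

8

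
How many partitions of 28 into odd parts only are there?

Direct enumeration gives 222 partitions.

222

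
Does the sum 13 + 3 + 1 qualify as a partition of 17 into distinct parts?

Yes

The parts sum to 17, and the condition 'all summands are distinct' holds.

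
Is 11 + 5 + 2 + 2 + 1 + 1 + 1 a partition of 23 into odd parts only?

The parts sum to 23, and the condition 'every summand is odd' is violated.

No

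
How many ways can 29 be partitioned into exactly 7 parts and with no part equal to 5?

323

Systematic enumeration (by largest part, then next-largest, …) yields 323.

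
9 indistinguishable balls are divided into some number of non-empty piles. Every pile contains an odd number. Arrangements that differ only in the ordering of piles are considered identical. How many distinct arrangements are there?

8

The partitions of 9 that satisfy the conditions:
9
7+1+1
5+3+1
5+1+1+1+1
3+3+3
3+3+1+1+1
3+1+1+1+1+1+1
1+1+1+1+1+1+1+1+1
Counting gives 8.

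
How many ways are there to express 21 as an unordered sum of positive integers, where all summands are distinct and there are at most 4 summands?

A partial list (first 12 by largest part):
21
20, 1
19, 2
18, 3
18, 2, 1
17, 4
17, 3, 1
16, 5
16, 4, 1
16, 3, 2
15, 6
15, 5, 1
…and 53 more, for 65 total.

65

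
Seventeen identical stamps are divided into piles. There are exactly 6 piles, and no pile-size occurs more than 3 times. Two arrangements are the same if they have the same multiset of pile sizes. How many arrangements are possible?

32

There are too many to list fully; the first 12 (by largest part) are:
10, 2, 2, 1, 1, 1
9, 3, 2, 1, 1, 1
9, 2, 2, 2, 1, 1
8, 4, 2, 1, 1, 1
8, 3, 3, 1, 1, 1
8, 3, 2, 2, 1, 1
7, 5, 2, 1, 1, 1
7, 4, 3, 1, 1, 1
7, 4, 2, 2, 1, 1
7, 3, 3, 2, 1, 1
7, 3, 2, 2, 2, 1
6, 6, 2, 1, 1, 1
…and 20 more, for 32 total.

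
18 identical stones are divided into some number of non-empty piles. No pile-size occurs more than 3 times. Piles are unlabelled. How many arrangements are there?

Counting exhaustively, 208 partitions satisfy the conditions.

208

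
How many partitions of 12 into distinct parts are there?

15

The partitions of 12 that satisfy the conditions:
12
11+1
10+2
9+3
9+2+1
8+4
8+3+1
7+5
7+4+1
7+3+2
6+5+1
6+4+2
6+3+2+1
5+4+3
5+4+2+1
That's 15 in total.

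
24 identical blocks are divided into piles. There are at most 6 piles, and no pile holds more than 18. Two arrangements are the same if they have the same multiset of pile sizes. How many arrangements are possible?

513

Enumerating by decreasing first part gives 513 partitions in all.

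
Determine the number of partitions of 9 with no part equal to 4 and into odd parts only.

They are:
9
7, 1, 1
5, 3, 1
5, 1, 1, 1, 1
3, 3, 3
3, 3, 1, 1, 1
3, 1, 1, 1, 1, 1, 1
1, 1, 1, 1, 1, 1, 1, 1, 1
Counting gives 8.

8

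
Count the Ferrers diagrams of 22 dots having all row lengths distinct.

89

Systematic enumeration (by largest part, then next-largest, …) yields 89.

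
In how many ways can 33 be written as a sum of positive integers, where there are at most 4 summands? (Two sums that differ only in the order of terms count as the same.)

A full systematic count gives 378.

378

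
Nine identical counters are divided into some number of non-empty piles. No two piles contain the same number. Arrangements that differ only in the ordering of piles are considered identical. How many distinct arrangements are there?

The partitions of 9 that satisfy the conditions:
9
8, 1
7, 2
6, 3
6, 2, 1
5, 4
5, 3, 1
4, 3, 2

8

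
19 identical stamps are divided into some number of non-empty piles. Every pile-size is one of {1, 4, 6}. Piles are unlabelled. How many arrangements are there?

Listing the qualifying partitions of 19:
6, 6, 6, 1
6, 6, 4, 1, 1, 1
6, 6, 1, 1, 1, 1, 1, 1, 1
6, 4, 4, 4, 1
6, 4, 4, 1, 1, 1, 1, 1
6, 4, 1, 1, 1, 1, 1, 1, 1, 1, 1
6, 1, 1, 1, 1, 1, 1, 1, 1, 1, 1, 1, 1, 1
4, 4, 4, 4, 1, 1, 1
4, 4, 4, 1, 1, 1, 1, 1, 1, 1
4, 4, 1, 1, 1, 1, 1, 1, 1, 1, 1, 1, 1
4, 1, 1, 1, 1, 1, 1, 1, 1, 1, 1, 1, 1, 1, 1, 1
1, 1, 1, 1, 1, 1, 1, 1, 1, 1, 1, 1, 1, 1, 1, 1, 1, 1, 1

12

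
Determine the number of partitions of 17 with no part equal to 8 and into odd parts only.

A partial list (first 12 by largest part):
17
1, 1, 15
1, 3, 13
1, 1, 1, 1, 13
1, 5, 11
3, 3, 11
1, 1, 1, 3, 11
1, 1, 1, 1, 1, 1, 11
1, 7, 9
3, 5, 9
1, 1, 1, 5, 9
1, 1, 3, 3, 9
…and 26 more, for 38 total.

38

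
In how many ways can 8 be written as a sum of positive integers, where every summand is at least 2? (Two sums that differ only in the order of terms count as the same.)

7

They are:
8
6, 2
5, 3
4, 4
4, 2, 2
3, 3, 2
2, 2, 2, 2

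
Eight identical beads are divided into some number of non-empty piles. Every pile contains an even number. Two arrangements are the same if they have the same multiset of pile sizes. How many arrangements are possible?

5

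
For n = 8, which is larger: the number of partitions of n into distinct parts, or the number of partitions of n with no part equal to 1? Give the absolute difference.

Partitions of 8 into distinct parts: 6.
Partitions of 8 with no part equal to 1: 7.
|6 − 7| = 1.

1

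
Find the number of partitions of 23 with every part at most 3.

A partial list (first 12 by largest part):
3, 3, 3, 3, 3, 3, 3, 2
3, 3, 3, 3, 3, 3, 3, 1, 1
3, 3, 3, 3, 3, 3, 2, 2, 1
3, 3, 3, 3, 3, 3, 2, 1, 1, 1
3, 3, 3, 3, 3, 3, 1, 1, 1, 1, 1
3, 3, 3, 3, 3, 2, 2, 2, 2
3, 3, 3, 3, 3, 2, 2, 2, 1, 1
3, 3, 3, 3, 3, 2, 2, 1, 1, 1, 1
3, 3, 3, 3, 3, 2, 1, 1, 1, 1, 1, 1
3, 3, 3, 3, 3, 1, 1, 1, 1, 1, 1, 1, 1
3, 3, 3, 3, 2, 2, 2, 2, 2, 1
3, 3, 3, 3, 2, 2, 2, 2, 1, 1, 1
…and 44 more, for 56 total.

56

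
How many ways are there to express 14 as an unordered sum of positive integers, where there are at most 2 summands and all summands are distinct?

Enumerating:
14
13, 1
12, 2
11, 3
10, 4
9, 5
8, 6

7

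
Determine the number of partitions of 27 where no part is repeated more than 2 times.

731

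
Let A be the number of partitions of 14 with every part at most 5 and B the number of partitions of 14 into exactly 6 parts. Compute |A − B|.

50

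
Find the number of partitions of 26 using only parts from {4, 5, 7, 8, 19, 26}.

The partitions of 26 that satisfy the conditions:
26
7+19
5+5+8+8
4+7+7+8
4+4+5+5+8
5+7+7+7
4+4+4+7+7
4+5+5+5+7
4+4+4+4+5+5
Counting gives 9.

9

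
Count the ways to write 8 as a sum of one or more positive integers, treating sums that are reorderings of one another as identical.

Enumerating:
8
7, 1
6, 2
6, 1, 1
5, 3
5, 2, 1
5, 1, 1, 1
4, 4
4, 3, 1
4, 2, 2
4, 2, 1, 1
4, 1, 1, 1, 1
3, 3, 2
3, 3, 1, 1
3, 2, 2, 1
3, 2, 1, 1, 1
3, 1, 1, 1, 1, 1
2, 2, 2, 2
2, 2, 2, 1, 1
2, 2, 1, 1, 1, 1
2, 1, 1, 1, 1, 1, 1
1, 1, 1, 1, 1, 1, 1, 1
That's 22 in total.

22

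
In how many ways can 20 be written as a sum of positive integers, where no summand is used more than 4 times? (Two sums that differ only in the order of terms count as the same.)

Counting exhaustively, 409 partitions satisfy the conditions.

409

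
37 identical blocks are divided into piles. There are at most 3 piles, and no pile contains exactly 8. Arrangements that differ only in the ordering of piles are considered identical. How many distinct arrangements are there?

118

A full systematic count gives 118.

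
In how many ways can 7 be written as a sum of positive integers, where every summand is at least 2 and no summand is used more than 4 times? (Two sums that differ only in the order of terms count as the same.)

Enumerating:
7
5,2
4,3
3,2,2
Counting gives 4.

4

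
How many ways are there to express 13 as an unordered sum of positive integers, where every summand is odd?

Listing the qualifying partitions of 13:
13
11+1+1
9+3+1
9+1+1+1+1
7+5+1
7+3+3
7+3+1+1+1
7+1+1+1+1+1+1
5+5+3
5+5+1+1+1
5+3+3+1+1
5+3+1+1+1+1+1
5+1+1+1+1+1+1+1+1
3+3+3+3+1
3+3+3+1+1+1+1
3+3+1+1+1+1+1+1+1
3+1+1+1+1+1+1+1+1+1+1
1+1+1+1+1+1+1+1+1+1+1+1+1

18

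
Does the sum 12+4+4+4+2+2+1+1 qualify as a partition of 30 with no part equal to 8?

Yes

The parts sum to 30, and the condition 'no summand equals 8' holds.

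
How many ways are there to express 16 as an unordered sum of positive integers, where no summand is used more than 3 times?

Counting exhaustively, 132 partitions satisfy the conditions.

132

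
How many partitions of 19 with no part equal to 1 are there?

There are 105 such partitions.

105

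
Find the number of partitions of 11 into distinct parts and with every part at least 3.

Enumerating:
11
3 + 8
4 + 7
5 + 6

4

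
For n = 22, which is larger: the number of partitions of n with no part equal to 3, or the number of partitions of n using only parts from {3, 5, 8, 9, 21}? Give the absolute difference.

Partitions of 22 with no part equal to 3: 512.
Partitions of 22 using only parts from {3, 5, 8, 9, 21}: 5.
|512 − 5| = 507.

507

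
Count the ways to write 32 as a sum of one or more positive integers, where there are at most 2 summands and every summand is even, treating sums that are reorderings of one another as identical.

The partitions of 32 that satisfy the conditions:
32
30, 2
28, 4
26, 6
24, 8
22, 10
20, 12
18, 14
16, 16

9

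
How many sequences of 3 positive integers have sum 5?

6

Place 2 bars in the 4 internal gaps of a row of 5 dots: C(4,2) = 6.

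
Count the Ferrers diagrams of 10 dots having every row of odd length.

10

Enumerating:
9+1
7+3
7+1+1+1
5+5
5+3+1+1
5+1+1+1+1+1
3+3+3+1
3+3+1+1+1+1
3+1+1+1+1+1+1+1
1+1+1+1+1+1+1+1+1+1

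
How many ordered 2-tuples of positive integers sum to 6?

5

A composition of 6 into 2 positive parts is chosen by placing 1 dividers among the 5 gaps between 6 units: C(5,1) = 5.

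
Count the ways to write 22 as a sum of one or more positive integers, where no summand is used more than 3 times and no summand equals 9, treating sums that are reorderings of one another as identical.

420

Counting exhaustively, 420 partitions satisfy the conditions.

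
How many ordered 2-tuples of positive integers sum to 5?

4

Equivalently, choose which 1 of the 4 gaps become plus signs: C(4,1) = 4.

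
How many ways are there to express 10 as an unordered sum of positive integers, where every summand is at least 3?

The partitions of 10 that satisfy the conditions:
10
7, 3
6, 4
5, 5
4, 3, 3
Counting gives 5.

5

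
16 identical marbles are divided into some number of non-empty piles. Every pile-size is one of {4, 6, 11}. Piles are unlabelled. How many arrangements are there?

2

The partitions of 16 that satisfy the conditions:
4+6+6
4+4+4+4
That's 2 in total.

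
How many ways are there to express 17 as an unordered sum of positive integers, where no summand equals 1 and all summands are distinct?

21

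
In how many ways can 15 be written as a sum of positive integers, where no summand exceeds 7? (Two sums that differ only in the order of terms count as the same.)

131

There are 131 such partitions.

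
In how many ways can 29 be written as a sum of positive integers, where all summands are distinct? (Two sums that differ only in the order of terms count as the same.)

There are 256 such partitions.

256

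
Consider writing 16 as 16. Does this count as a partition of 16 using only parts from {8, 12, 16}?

Yes

The parts sum to 16, and the condition 'each summand belongs to {8, 12, 16}' holds.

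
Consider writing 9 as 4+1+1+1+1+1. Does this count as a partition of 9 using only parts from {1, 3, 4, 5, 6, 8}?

The parts sum to 9, and the condition 'each summand belongs to {1, 3, 4, 5, 6, 8}' holds.

Yes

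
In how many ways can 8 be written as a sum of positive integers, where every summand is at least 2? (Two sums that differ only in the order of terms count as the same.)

They are:
8
6 + 2
5 + 3
4 + 4
4 + 2 + 2
3 + 3 + 2
2 + 2 + 2 + 2
Counting gives 7.

7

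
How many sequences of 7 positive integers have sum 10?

Place 6 bars in the 9 internal gaps of a row of 10 dots: C(9,6) = 84.

84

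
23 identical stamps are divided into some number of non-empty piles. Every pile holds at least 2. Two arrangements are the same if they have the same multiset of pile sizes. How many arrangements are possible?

253

A full systematic count gives 253.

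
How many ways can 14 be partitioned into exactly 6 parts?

20

Enumerating:
9+1+1+1+1+1
8+2+1+1+1+1
7+3+1+1+1+1
7+2+2+1+1+1
6+4+1+1+1+1
6+3+2+1+1+1
6+2+2+2+1+1
5+5+1+1+1+1
5+4+2+1+1+1
5+3+3+1+1+1
5+3+2+2+1+1
5+2+2+2+2+1
4+4+3+1+1+1
4+4+2+2+1+1
4+3+3+2+1+1
4+3+2+2+2+1
4+2+2+2+2+2
3+3+3+3+1+1
3+3+3+2+2+1
3+3+2+2+2+2
That's 20 in total.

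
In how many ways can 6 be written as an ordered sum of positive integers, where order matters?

32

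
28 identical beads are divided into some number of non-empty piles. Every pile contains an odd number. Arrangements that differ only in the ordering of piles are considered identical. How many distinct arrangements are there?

Enumerating by decreasing first part gives 222 partitions in all.

222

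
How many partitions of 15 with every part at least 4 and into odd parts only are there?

2

The partitions of 15 that satisfy the conditions:
15
5, 5, 5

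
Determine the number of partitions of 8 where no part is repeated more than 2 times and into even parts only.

The partitions of 8 that satisfy the conditions:
8
2 + 6
4 + 4
2 + 2 + 4

4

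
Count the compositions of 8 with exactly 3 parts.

21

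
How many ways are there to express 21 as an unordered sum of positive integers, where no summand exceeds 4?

120

Counting exhaustively, 120 partitions satisfy the conditions.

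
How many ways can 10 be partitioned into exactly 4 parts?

9

Listing the qualifying partitions of 10:
7,1,1,1
6,2,1,1
5,3,1,1
5,2,2,1
4,4,1,1
4,3,2,1
4,2,2,2
3,3,3,1
3,3,2,2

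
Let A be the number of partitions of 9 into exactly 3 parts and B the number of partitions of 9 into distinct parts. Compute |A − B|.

1

Partitions of 9 into exactly 3 parts: 7.
Partitions of 9 into distinct parts: 8.
|7 − 8| = 1.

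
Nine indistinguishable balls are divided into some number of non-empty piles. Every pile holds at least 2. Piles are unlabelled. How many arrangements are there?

They are:
9
7 + 2
6 + 3
5 + 4
5 + 2 + 2
4 + 3 + 2
3 + 3 + 3
3 + 2 + 2 + 2
Counting gives 8.

8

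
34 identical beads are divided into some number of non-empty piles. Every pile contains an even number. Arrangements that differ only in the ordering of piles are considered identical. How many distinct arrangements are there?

Direct enumeration gives 297 partitions.

297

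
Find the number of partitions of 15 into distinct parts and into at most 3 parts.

Listing the qualifying partitions of 15:
15
14, 1
13, 2
12, 3
12, 2, 1
11, 4
11, 3, 1
10, 5
10, 4, 1
10, 3, 2
9, 6
9, 5, 1
9, 4, 2
8, 7
8, 6, 1
8, 5, 2
8, 4, 3
7, 6, 2
7, 5, 3
6, 5, 4
That's 20 in total.

20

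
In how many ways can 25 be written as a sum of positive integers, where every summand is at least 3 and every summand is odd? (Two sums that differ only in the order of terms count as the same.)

The partitions of 25 that satisfy the conditions:
25
19,3,3
17,5,3
15,7,3
15,5,5
13,9,3
13,7,5
13,3,3,3,3
11,11,3
11,9,5
11,7,7
11,5,3,3,3
9,9,7
9,7,3,3,3
9,5,5,3,3
7,7,5,3,3
7,5,5,5,3
7,3,3,3,3,3,3
5,5,5,5,5
5,5,3,3,3,3,3
That's 20 in total.

20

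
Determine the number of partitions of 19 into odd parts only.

A partial list (first 12 by largest part):
19
17 + 1 + 1
15 + 3 + 1
15 + 1 + 1 + 1 + 1
13 + 5 + 1
13 + 3 + 3
13 + 3 + 1 + 1 + 1
13 + 1 + 1 + 1 + 1 + 1 + 1
11 + 7 + 1
11 + 5 + 3
11 + 5 + 1 + 1 + 1
11 + 3 + 3 + 1 + 1
…and 42 more, for 54 total.

54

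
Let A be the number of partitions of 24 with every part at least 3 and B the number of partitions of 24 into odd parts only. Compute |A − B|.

12

Partitions of 24 with every part at least 3: 110.
Partitions of 24 into odd parts only: 122.
|110 − 122| = 12.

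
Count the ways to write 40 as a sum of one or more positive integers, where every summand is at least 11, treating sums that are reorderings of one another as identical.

Listing the qualifying partitions of 40:
40
29 + 11
28 + 12
27 + 13
26 + 14
25 + 15
24 + 16
23 + 17
22 + 18
21 + 19
20 + 20
18 + 11 + 11
17 + 12 + 11
16 + 13 + 11
16 + 12 + 12
15 + 14 + 11
15 + 13 + 12
14 + 14 + 12
14 + 13 + 13

19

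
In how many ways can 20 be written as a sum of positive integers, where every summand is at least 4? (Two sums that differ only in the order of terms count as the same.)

24

The partitions of 20 that satisfy the conditions:
20
16, 4
15, 5
14, 6
13, 7
12, 8
12, 4, 4
11, 9
11, 5, 4
10, 10
10, 6, 4
10, 5, 5
9, 7, 4
9, 6, 5
8, 8, 4
8, 7, 5
8, 6, 6
8, 4, 4, 4
7, 7, 6
7, 5, 4, 4
6, 6, 4, 4
6, 5, 5, 4
5, 5, 5, 5
4, 4, 4, 4, 4
Counting gives 24.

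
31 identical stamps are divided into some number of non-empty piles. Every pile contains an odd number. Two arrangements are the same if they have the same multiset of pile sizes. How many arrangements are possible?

Systematic enumeration (by largest part, then next-largest, …) yields 340.

340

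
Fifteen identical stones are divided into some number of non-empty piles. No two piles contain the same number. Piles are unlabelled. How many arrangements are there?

A partial list (first 12 by largest part):
15
1, 14
2, 13
3, 12
1, 2, 12
4, 11
1, 3, 11
5, 10
1, 4, 10
2, 3, 10
6, 9
1, 5, 9
…and 15 more, for 27 total.

27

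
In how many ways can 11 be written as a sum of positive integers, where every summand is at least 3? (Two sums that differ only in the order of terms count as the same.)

6

They are:
11
8+3
7+4
6+5
5+3+3
4+4+3
That's 6 in total.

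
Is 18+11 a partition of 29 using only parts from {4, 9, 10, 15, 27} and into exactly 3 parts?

The parts sum to 29, and the condition 'each summand belongs to {4, 9, 10, 15, 27}' is violated.

No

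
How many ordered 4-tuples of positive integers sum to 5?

A composition of 5 into 4 positive parts is chosen by placing 3 dividers among the 4 gaps between 5 units: C(4,3) = 4.

4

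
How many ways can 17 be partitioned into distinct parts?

38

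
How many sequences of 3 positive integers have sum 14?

Place 2 bars in the 13 internal gaps of a row of 14 dots: C(13,2) = 78.

78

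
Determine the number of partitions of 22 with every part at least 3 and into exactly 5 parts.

13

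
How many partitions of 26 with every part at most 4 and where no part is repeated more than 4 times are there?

The partitions of 26 that satisfy the conditions:
4,4,4,4,3,3,3,1
4,4,4,4,3,3,2,2
4,4,4,4,3,3,2,1,1
4,4,4,4,3,3,1,1,1,1
4,4,4,4,3,2,2,2,1
4,4,4,4,3,2,2,1,1,1
4,4,4,4,2,2,2,2,1,1
4,4,4,4,2,2,2,1,1,1,1
4,4,4,3,3,3,3,2
4,4,4,3,3,3,3,1,1
4,4,4,3,3,3,2,2,1
4,4,4,3,3,3,2,1,1,1
4,4,4,3,3,2,2,2,2
4,4,4,3,3,2,2,2,1,1
4,4,4,3,3,2,2,1,1,1,1
4,4,4,3,2,2,2,2,1,1,1
4,4,3,3,3,3,2,2,2
4,4,3,3,3,3,2,2,1,1
4,4,3,3,3,3,2,1,1,1,1
4,4,3,3,3,2,2,2,2,1
4,4,3,3,3,2,2,2,1,1,1
4,4,3,3,2,2,2,2,1,1,1,1
4,3,3,3,3,2,2,2,2,1,1
4,3,3,3,3,2,2,2,1,1,1,1

24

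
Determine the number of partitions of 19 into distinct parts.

54

There are too many to list fully; the first 12 (by largest part) are:
19
18, 1
17, 2
16, 3
16, 2, 1
15, 4
15, 3, 1
14, 5
14, 4, 1
14, 3, 2
13, 6
13, 5, 1
…and 42 more, for 54 total.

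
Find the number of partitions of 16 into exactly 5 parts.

37

A partial list (first 12 by largest part):
12,1,1,1,1
11,2,1,1,1
10,3,1,1,1
10,2,2,1,1
9,4,1,1,1
9,3,2,1,1
9,2,2,2,1
8,5,1,1,1
8,4,2,1,1
8,3,3,1,1
8,3,2,2,1
8,2,2,2,2
…and 25 more, for 37 total.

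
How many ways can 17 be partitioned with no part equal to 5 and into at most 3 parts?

A partial list (first 12 by largest part):
17
16,1
15,2
15,1,1
14,3
14,2,1
13,4
13,3,1
13,2,2
12,4,1
12,3,2
11,6
…and 14 more, for 26 total.

26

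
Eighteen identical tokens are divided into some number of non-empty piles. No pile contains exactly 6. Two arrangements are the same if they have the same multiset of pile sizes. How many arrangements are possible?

308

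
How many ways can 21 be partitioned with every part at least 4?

27

There are too many to list fully; the first 12 (by largest part) are:
21
17, 4
16, 5
15, 6
14, 7
13, 8
13, 4, 4
12, 9
12, 5, 4
11, 10
11, 6, 4
11, 5, 5
…and 15 more, for 27 total.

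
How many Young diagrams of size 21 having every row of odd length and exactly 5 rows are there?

18

Enumerating:
1,1,1,1,17
1,1,1,3,15
1,1,1,5,13
1,1,3,3,13
1,1,1,7,11
1,1,3,5,11
1,3,3,3,11
1,1,1,9,9
1,1,3,7,9
1,1,5,5,9
1,3,3,5,9
3,3,3,3,9
1,1,5,7,7
1,3,3,7,7
1,3,5,5,7
3,3,3,5,7
1,5,5,5,5
3,3,5,5,5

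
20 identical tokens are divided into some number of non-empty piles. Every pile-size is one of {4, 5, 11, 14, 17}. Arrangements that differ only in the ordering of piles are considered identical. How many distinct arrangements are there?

3

They are:
11 + 5 + 4
5 + 5 + 5 + 5
4 + 4 + 4 + 4 + 4
That's 3 in total.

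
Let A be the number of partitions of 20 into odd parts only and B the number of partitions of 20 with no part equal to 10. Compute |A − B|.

521

Partitions of 20 into odd parts only: 64.
Partitions of 20 with no part equal to 10: 585.
|64 − 585| = 521.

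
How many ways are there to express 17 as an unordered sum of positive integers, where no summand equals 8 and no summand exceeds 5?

119

A full systematic count gives 119.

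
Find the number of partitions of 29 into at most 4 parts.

270

There are 270 such partitions.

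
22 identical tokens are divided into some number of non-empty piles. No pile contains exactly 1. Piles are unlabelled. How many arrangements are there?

210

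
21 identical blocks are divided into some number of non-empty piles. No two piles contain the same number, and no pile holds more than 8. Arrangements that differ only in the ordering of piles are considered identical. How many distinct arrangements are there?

13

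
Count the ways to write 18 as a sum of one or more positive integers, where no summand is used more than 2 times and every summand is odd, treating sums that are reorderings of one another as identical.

14

They are:
1 + 17
3 + 15
5 + 13
1 + 1 + 3 + 13
7 + 11
1 + 1 + 5 + 11
1 + 3 + 3 + 11
9 + 9
1 + 1 + 7 + 9
1 + 3 + 5 + 9
1 + 3 + 7 + 7
1 + 5 + 5 + 7
3 + 3 + 5 + 7
1 + 1 + 3 + 3 + 5 + 5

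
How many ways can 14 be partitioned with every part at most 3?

24

They are:
3,3,3,3,2
3,3,3,3,1,1
3,3,3,2,2,1
3,3,3,2,1,1,1
3,3,3,1,1,1,1,1
3,3,2,2,2,2
3,3,2,2,2,1,1
3,3,2,2,1,1,1,1
3,3,2,1,1,1,1,1,1
3,3,1,1,1,1,1,1,1,1
3,2,2,2,2,2,1
3,2,2,2,2,1,1,1
3,2,2,2,1,1,1,1,1
3,2,2,1,1,1,1,1,1,1
3,2,1,1,1,1,1,1,1,1,1
3,1,1,1,1,1,1,1,1,1,1,1
2,2,2,2,2,2,2
2,2,2,2,2,2,1,1
2,2,2,2,2,1,1,1,1
2,2,2,2,1,1,1,1,1,1
2,2,2,1,1,1,1,1,1,1,1
2,2,1,1,1,1,1,1,1,1,1,1
2,1,1,1,1,1,1,1,1,1,1,1,1
1,1,1,1,1,1,1,1,1,1,1,1,1,1
That's 24 in total.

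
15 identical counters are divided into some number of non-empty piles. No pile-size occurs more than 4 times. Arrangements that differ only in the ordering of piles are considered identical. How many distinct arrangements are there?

127

Direct enumeration gives 127 partitions.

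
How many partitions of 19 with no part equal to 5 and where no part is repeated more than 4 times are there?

Systematic enumeration (by largest part, then next-largest, …) yields 225.

225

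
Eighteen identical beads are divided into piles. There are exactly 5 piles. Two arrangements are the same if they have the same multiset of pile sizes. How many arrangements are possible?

57

A partial list (first 12 by largest part):
14, 1, 1, 1, 1
13, 2, 1, 1, 1
12, 3, 1, 1, 1
12, 2, 2, 1, 1
11, 4, 1, 1, 1
11, 3, 2, 1, 1
11, 2, 2, 2, 1
10, 5, 1, 1, 1
10, 4, 2, 1, 1
10, 3, 3, 1, 1
10, 3, 2, 2, 1
10, 2, 2, 2, 2
…and 45 more, for 57 total.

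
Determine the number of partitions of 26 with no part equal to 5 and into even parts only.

101

Direct enumeration gives 101 partitions.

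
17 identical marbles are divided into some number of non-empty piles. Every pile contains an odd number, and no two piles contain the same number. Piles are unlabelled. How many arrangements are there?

5

Enumerating:
17
13 + 3 + 1
11 + 5 + 1
9 + 7 + 1
9 + 5 + 3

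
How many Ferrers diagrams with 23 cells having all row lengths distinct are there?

Counting exhaustively, 104 partitions satisfy the conditions.

104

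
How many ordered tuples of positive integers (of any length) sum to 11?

1024

The number of compositions of n is 2^(n−1); here 2^10 = 1024.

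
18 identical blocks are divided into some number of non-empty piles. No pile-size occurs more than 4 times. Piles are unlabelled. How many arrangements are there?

A full systematic count gives 262.

262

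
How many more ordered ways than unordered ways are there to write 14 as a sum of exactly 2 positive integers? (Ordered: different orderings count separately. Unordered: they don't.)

6

Ordered (compositions into 2 parts): C(13,1) = 13.
Unordered (partitions into 2 parts): 7.
Difference: 13 − 7 = 6.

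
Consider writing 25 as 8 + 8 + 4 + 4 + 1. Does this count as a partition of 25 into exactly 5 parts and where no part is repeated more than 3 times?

Yes

The parts sum to 25, and the condition 'there are exactly 5 summands' holds; the condition 'no summand is used more than 3 times' holds.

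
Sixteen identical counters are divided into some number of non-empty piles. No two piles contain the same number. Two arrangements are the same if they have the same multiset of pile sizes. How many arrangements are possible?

32

There are too many to list fully; the first 12 (by largest part) are:
16
15, 1
14, 2
13, 3
13, 2, 1
12, 4
12, 3, 1
11, 5
11, 4, 1
11, 3, 2
10, 6
10, 5, 1
…and 20 more, for 32 total.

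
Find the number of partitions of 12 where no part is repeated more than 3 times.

50

A partial list (first 12 by largest part):
12
11, 1
10, 2
10, 1, 1
9, 3
9, 2, 1
9, 1, 1, 1
8, 4
8, 3, 1
8, 2, 2
8, 2, 1, 1
7, 5
…and 38 more, for 50 total.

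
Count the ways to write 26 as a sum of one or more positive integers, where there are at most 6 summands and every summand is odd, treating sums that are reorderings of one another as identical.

A partial list (first 12 by largest part):
25+1
23+3
23+1+1+1
21+5
21+3+1+1
21+1+1+1+1+1
19+7
19+5+1+1
19+3+3+1
19+3+1+1+1+1
17+9
17+7+1+1
…and 57 more, for 69 total.

69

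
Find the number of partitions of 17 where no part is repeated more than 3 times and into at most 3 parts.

A partial list (first 12 by largest part):
17
1 + 16
2 + 15
1 + 1 + 15
3 + 14
1 + 2 + 14
4 + 13
1 + 3 + 13
2 + 2 + 13
5 + 12
1 + 4 + 12
2 + 3 + 12
…and 21 more, for 33 total.

33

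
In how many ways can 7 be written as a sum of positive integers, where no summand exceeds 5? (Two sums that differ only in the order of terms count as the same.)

13

The partitions of 7 that satisfy the conditions:
5 + 2
5 + 1 + 1
4 + 3
4 + 2 + 1
4 + 1 + 1 + 1
3 + 3 + 1
3 + 2 + 2
3 + 2 + 1 + 1
3 + 1 + 1 + 1 + 1
2 + 2 + 2 + 1
2 + 2 + 1 + 1 + 1
2 + 1 + 1 + 1 + 1 + 1
1 + 1 + 1 + 1 + 1 + 1 + 1
That's 13 in total.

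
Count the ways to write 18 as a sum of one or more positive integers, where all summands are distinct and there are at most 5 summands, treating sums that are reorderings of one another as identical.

46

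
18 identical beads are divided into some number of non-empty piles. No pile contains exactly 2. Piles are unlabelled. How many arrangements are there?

154

Enumerating by decreasing first part gives 154 partitions in all.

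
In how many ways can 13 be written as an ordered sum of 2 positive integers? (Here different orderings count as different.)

12

By stars and bars with positive parts, the count is C(12,1) = 12.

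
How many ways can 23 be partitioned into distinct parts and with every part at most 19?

Systematic enumeration (by largest part, then next-largest, …) yields 99.

99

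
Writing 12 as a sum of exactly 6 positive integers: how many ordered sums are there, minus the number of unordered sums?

Compositions: C(11,5) = 462.
Partitions of 12 into exactly 6 parts: 11.
Difference: 462 − 11 = 451.

451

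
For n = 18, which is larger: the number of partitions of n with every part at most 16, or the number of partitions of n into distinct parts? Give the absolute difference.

337

Partitions of 18 with every part at most 16: 383.
Partitions of 18 into distinct parts: 46.
|383 − 46| = 337.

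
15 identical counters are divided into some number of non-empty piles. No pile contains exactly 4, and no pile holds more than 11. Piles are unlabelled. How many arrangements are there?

Counting exhaustively, 113 partitions satisfy the conditions.

113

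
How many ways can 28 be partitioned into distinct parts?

Direct enumeration gives 222 partitions.

222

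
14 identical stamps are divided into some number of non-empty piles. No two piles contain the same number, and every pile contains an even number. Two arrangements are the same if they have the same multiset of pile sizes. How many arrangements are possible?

5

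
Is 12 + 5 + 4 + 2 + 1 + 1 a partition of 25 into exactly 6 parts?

The parts sum to 25, and the condition 'there are exactly 6 summands' holds.

Yes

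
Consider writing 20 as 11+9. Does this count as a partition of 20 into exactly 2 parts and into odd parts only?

Yes

The parts sum to 20, and the condition 'there are exactly 2 summands' holds; the condition 'every summand is odd' holds.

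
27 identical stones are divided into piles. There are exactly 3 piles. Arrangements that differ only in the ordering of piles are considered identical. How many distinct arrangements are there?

There are too many to list fully; the first 12 (by largest part) are:
25,1,1
24,2,1
23,3,1
23,2,2
22,4,1
22,3,2
21,5,1
21,4,2
21,3,3
20,6,1
20,5,2
20,4,3
…and 49 more, for 61 total.

61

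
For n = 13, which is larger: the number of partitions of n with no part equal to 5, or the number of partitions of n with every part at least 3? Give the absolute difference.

Partitions of 13 with no part equal to 5: 79.
Partitions of 13 with every part at least 3: 10.
|79 − 10| = 69.

69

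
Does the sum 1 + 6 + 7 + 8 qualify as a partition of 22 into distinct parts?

The parts sum to 22, and the condition 'all summands are distinct' holds.

Yes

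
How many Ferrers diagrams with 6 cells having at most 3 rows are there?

7

Enumerating:
6
5 + 1
4 + 2
4 + 1 + 1
3 + 3
3 + 2 + 1
2 + 2 + 2
That's 7 in total.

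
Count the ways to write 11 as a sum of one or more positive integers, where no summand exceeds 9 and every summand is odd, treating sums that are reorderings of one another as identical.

The partitions of 11 that satisfy the conditions:
9, 1, 1
7, 3, 1
7, 1, 1, 1, 1
5, 5, 1
5, 3, 3
5, 3, 1, 1, 1
5, 1, 1, 1, 1, 1, 1
3, 3, 3, 1, 1
3, 3, 1, 1, 1, 1, 1
3, 1, 1, 1, 1, 1, 1, 1, 1
1, 1, 1, 1, 1, 1, 1, 1, 1, 1, 1

11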